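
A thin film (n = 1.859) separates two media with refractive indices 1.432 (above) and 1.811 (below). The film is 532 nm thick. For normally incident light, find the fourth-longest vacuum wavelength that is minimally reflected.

At the upper boundary (n = 1.432 to n = 1.859) the reflected ray undergoes a half-wave phase shift.
Ray reflecting at the bottom interface goes from n = 1.859 toward n = 1.811: no phase shift.
The two reflections differ by half a wavelength.
With one net inversion, destructive interference in reflection requires 2 n t = m λ.
λ = 2 n t / m. The fourth-longest wavelength is m = 4: λ = 2 × 1.859 × 532 / 4.00 = 494 nm.

494 nm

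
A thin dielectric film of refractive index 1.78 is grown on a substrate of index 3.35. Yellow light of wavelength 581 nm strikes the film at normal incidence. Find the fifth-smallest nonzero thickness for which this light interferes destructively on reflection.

Top surface (1.0 → 1.78): reflection off a higher-index medium gives a half-wave phase shift.
Ray reflecting at the bottom interface goes from n = 1.78 toward n = 3.35: a half-wave phase shift.
Net: no relative phase inversion (both shifts match).
For weak reflection here: 2 n t = (m + ½) λ.
The fifth-smallest nonzero thickness corresponds to m = 4: t = (m + ½) λ / (2 n) = 4.50 × 581 / (2 × 1.78) = 734 nm.

734 nm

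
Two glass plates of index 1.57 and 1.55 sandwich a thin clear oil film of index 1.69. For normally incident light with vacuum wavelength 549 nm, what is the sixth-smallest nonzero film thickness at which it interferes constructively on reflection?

Ray reflecting at the top interface goes from n = 1.57 toward n = 1.69: a half-wave phase shift.
At the lower boundary (n = 1.69 to n = 1.55) the reflected ray undergoes no phase shift.
Exactly one π shift → a net half-wave offset.
So the condition for constructive reflection is 2 n t = (m + ½) λ.
The sixth-smallest nonzero thickness corresponds to m = 5: t = (m + ½) λ / (2 n) = 5.50 × 549 / (2 × 1.69) = 893 nm.

893 nm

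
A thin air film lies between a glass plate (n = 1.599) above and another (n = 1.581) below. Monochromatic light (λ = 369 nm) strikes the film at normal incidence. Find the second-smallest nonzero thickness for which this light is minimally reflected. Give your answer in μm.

At the upper boundary (n = 1.599 to n = 1.0) the reflected ray undergoes no phase shift.
At the lower boundary (n = 1.0 to n = 1.581) the reflected ray undergoes a half-wave phase shift.
The two reflections differ by half a wavelength.
With one net inversion, destructive interference in reflection requires 2 n t = m λ.
The second-smallest nonzero thickness corresponds to m = 2: t = m λ / (2 n) = 2.00 × 369 / (2 × 1.0) = 369 nm.

0.369 μm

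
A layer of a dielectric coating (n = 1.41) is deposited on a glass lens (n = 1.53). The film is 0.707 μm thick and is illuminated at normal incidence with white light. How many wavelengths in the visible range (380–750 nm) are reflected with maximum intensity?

Top surface (1.0 → 1.41): reflection off a higher-index medium gives a half-wave phase shift.
At the lower boundary (n = 1.41 to n = 1.53) the reflected ray undergoes a half-wave phase shift.
The two reflections carry the same phase change, so no net offset.
So the condition for constructive reflection is 2 n t = m λ.
λ = 2 n t / m = 1994 / m nm.
m=2: 997 nm (IR); m=3: 665 nm (visible); m=4: 498 nm (visible); m=5: 399 nm (visible); m=6: 332 nm (UV).

3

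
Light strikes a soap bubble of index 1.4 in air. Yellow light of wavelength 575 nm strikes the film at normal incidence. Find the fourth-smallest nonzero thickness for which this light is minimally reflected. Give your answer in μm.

0.821 μm

Top surface (1.0 → 1.4): reflection off a higher-index medium gives a half-wave phase shift.
At the lower boundary (n = 1.4 to n = 1.0) the reflected ray undergoes no phase shift.
Exactly one π shift → a net half-wave offset.
For minimum reflection here: 2 n t = m λ.
The fourth-smallest nonzero thickness corresponds to m = 4: t = m λ / (2 n) = 4.00 × 575 / (2 × 1.4) = 821 nm.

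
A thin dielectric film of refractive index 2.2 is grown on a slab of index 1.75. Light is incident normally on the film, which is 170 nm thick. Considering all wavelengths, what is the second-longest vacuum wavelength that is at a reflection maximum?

499 nm

At the upper boundary (n = 1.0 to n = 2.2) the reflected ray undergoes a half-wave phase shift.
At the lower boundary (n = 2.2 to n = 1.75) the reflected ray undergoes no phase shift.
The two reflections differ by half a wavelength.
So the condition for constructive reflection is 2 n t = (m + ½) λ.
λ = 2 n t / (m + ½). The second-longest wavelength is m = 1: λ = 2 × 2.2 × 170 / 1.50 = 499 nm.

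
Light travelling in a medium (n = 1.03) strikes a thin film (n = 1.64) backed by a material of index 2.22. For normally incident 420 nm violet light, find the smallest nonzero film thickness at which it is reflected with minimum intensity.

64.0 nm

At the upper boundary (n = 1.03 to n = 1.64) the reflected ray undergoes a half-wave phase shift.
Ray reflecting at the bottom interface goes from n = 1.64 toward n = 2.22: a half-wave phase shift.
Zero or two π shifts → no net half-wave offset.
With no net inversion, destructive interference in reflection requires 2 n t = (m + ½) λ.
Minimum at m = 0: t = λ / (4 n) = 420 / (4 × 1.64) = 64.0 nm.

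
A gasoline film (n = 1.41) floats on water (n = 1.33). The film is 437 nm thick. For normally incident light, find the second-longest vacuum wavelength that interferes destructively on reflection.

616 nm

Ray reflecting at the top interface goes from n = 1.0 toward n = 1.41: a half-wave phase shift.
At the lower boundary (n = 1.41 to n = 1.33) the reflected ray undergoes no phase shift.
The two reflections differ by half a wavelength.
For minimum reflection here: 2 n t = m λ.
λ = 2 n t / m. The second-longest wavelength is m = 2: λ = 2 × 1.41 × 437 / 2.00 = 616 nm.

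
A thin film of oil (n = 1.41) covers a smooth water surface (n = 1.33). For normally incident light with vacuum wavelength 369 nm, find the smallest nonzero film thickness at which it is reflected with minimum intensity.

131 nm

At the upper boundary (n = 1.0 to n = 1.41) the reflected ray undergoes a half-wave phase shift.
At the lower boundary (n = 1.41 to n = 1.33) the reflected ray undergoes no phase shift.
Exactly one π shift → a net half-wave offset.
For minimum reflection here: 2 n t = m λ.
Minimum nonzero at m = 1: t = λ / (2 n) = 369 / (2 × 1.41) = 131 nm.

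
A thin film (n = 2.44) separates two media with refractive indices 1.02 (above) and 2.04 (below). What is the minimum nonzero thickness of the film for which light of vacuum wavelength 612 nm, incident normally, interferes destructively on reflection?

125 nm

Ray reflecting at the top interface goes from n = 1.02 toward n = 2.44: a half-wave phase shift.
Bottom surface (2.44 → 2.04): reflection off a lower-index medium gives no phase shift.
Net: one phase inversion between the two reflected rays.
So the condition for destructive reflection is 2 n t = m λ.
Minimum nonzero at m = 1: t = λ / (2 n) = 612 / (2 × 2.44) = 125 nm.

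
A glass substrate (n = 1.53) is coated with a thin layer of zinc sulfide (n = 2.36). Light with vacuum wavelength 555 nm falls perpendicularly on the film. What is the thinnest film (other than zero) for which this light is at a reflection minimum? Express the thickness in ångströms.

1176 Å

At the upper boundary (n = 1.0 to n = 2.36) the reflected ray undergoes a half-wave phase shift.
At the lower boundary (n = 2.36 to n = 1.53) the reflected ray undergoes no phase shift.
Exactly one π shift → a net half-wave offset.
With one net inversion, destructive interference in reflection requires 2 n t = m λ.
Minimum nonzero at m = 1: t = λ / (2 n) = 555 / (2 × 2.36) = 118 nm.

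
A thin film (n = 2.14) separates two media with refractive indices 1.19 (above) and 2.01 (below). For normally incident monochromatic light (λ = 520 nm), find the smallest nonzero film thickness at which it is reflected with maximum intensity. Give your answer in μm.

Ray reflecting at the top interface goes from n = 1.19 toward n = 2.14: a half-wave phase shift.
Bottom surface (2.14 → 2.01): reflection off a lower-index medium gives no phase shift.
Net: one phase inversion between the two reflected rays.
With one net inversion, constructive interference in reflection requires 2 n t = (m + ½) λ.
Minimum at m = 0: t = λ / (4 n) = 520 / (4 × 2.14) = 60.7 nm.

0.0607 μm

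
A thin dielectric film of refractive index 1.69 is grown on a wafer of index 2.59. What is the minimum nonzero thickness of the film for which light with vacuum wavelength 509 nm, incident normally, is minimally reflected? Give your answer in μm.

Top surface (1.0 → 1.69): reflection off a higher-index medium gives a half-wave phase shift.
At the lower boundary (n = 1.69 to n = 2.59) the reflected ray undergoes a half-wave phase shift.
Zero or two π shifts → no net half-wave offset.
So the condition for destructive reflection is 2 n t = (m + ½) λ.
Minimum at m = 0: t = λ / (4 n) = 509 / (4 × 1.69) = 75.3 nm.

0.0753 μm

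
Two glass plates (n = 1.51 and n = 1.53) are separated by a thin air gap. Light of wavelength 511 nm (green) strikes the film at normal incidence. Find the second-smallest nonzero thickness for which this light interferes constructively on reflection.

383 nm

Top surface (1.51 → 1.0): reflection off a lower-index medium gives no phase shift.
Bottom surface (1.0 → 1.53): reflection off a higher-index medium gives a half-wave phase shift.
Exactly one π shift → a net half-wave offset.
With one net inversion, constructive interference in reflection requires 2 n t = (m + ½) λ.
The second-smallest nonzero thickness corresponds to m = 1: t = (m + ½) λ / (2 n) = 1.50 × 511 / (2 × 1.0) = 383 nm.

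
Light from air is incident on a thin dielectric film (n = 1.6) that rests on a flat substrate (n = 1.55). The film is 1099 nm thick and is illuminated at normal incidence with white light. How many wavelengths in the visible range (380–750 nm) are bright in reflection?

Ray reflecting at the top interface goes from n = 1.0 toward n = 1.6: a half-wave phase shift.
Ray reflecting at the bottom interface goes from n = 1.6 toward n = 1.55: no phase shift.
Net: one phase inversion between the two reflected rays.
For strong reflection here: 2 n t = (m + ½) λ.
λ = 2 n t / (m + ½) = 3517 / (m + ½) nm.
m=4: 782 nm (IR); m=5: 639 nm (visible); m=6: 541 nm (visible); m=7: 469 nm (visible); m=8: 414 nm (visible); m=9: 370 nm (UV).

4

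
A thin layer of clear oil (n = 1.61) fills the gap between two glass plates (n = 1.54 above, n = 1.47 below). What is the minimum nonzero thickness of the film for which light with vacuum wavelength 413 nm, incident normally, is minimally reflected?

Ray reflecting at the top interface goes from n = 1.54 toward n = 1.61: a half-wave phase shift.
At the lower boundary (n = 1.61 to n = 1.47) the reflected ray undergoes no phase shift.
Net: one phase inversion between the two reflected rays.
With one net inversion, destructive interference in reflection requires 2 n t = m λ.
Minimum nonzero at m = 1: t = λ / (2 n) = 413 / (2 × 1.61) = 128 nm.

128 nm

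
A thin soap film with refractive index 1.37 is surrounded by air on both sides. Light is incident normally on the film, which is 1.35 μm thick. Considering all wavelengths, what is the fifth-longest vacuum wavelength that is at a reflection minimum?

Ray reflecting at the top interface goes from n = 1.0 toward n = 1.37: a half-wave phase shift.
At the lower boundary (n = 1.37 to n = 1.0) the reflected ray undergoes no phase shift.
Exactly one π shift → a net half-wave offset.
With one net inversion, destructive interference in reflection requires 2 n t = m λ.
λ = 2 n t / m. The fifth-longest wavelength is m = 5: λ = 2 × 1.37 × 1350 / 5.00 = 740 nm.

740 nm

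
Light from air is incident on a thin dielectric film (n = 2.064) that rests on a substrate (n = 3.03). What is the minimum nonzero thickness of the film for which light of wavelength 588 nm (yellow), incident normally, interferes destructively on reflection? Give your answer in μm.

Top surface (1.0 → 2.064): reflection off a higher-index medium gives a half-wave phase shift.
Ray reflecting at the bottom interface goes from n = 2.064 toward n = 3.03: a half-wave phase shift.
The two reflections carry the same phase change, so no net offset.
For weak reflection here: 2 n t = (m + ½) λ.
Minimum at m = 0: t = λ / (4 n) = 588 / (4 × 2.064) = 71.2 nm.

0.0712 μm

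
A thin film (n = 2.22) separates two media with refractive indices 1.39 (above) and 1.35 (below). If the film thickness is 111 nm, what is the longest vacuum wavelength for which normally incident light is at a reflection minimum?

At the upper boundary (n = 1.39 to n = 2.22) the reflected ray undergoes a half-wave phase shift.
Bottom surface (2.22 → 1.35): reflection off a lower-index medium gives no phase shift.
Net: one phase inversion between the two reflected rays.
So the condition for destructive reflection is 2 n t = m λ.
λ = 2 n t / m. The longest wavelength is m = 1: λ = 2 × 2.22 × 111 / 1.00 = 493 nm.

493 nm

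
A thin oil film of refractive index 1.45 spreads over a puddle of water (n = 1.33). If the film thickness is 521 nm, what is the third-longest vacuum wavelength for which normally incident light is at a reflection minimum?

At the upper boundary (n = 1.0 to n = 1.45) the reflected ray undergoes a half-wave phase shift.
At the lower boundary (n = 1.45 to n = 1.33) the reflected ray undergoes no phase shift.
Exactly one π shift → a net half-wave offset.
So the condition for destructive reflection is 2 n t = m λ.
λ = 2 n t / m. The third-longest wavelength is m = 3: λ = 2 × 1.45 × 521 / 3.00 = 504 nm.

504 nm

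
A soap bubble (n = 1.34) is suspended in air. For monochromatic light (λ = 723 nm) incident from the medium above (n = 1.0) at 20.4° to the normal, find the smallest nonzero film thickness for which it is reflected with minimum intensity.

279 nm

Ray reflecting at the top interface goes from n = 1.0 toward n = 1.34: a half-wave phase shift.
Ray reflecting at the bottom interface goes from n = 1.34 toward n = 1.0: no phase shift.
Net: one phase inversion between the two reflected rays.
For weak reflection here: 2 n t cos θ_r = m λ.
Snell's law: 1.0 sin 20.4° = 1.34 sin θ_r → sin θ_r = 0.260, cos θ_r = 0.966.
Minimum nonzero at m = 1: t = λ / (2 n cos θ_r) = 723 / (2 × 1.34 × 0.966) = 279 nm.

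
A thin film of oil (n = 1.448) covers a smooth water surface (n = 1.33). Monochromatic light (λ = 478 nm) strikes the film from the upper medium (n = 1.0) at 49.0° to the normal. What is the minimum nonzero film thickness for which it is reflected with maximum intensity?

96.7 nm

Ray reflecting at the top interface goes from n = 1.0 toward n = 1.448: a half-wave phase shift.
Bottom surface (1.448 → 1.33): reflection off a lower-index medium gives no phase shift.
The two reflections differ by half a wavelength.
With one net inversion, constructive interference in reflection requires 2 n t cos θ_r = (m + ½) λ.
Snell's law: 1.0 sin 49.0° = 1.448 sin θ_r → sin θ_r = 0.521, cos θ_r = 0.853.
Minimum at m = 0: t = λ / (4 n cos θ_r) = 478 / (4 × 1.448 × 0.853) = 96.7 nm.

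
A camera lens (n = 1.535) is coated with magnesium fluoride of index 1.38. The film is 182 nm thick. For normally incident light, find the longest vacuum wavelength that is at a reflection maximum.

At the upper boundary (n = 1.0 to n = 1.38) the reflected ray undergoes a half-wave phase shift.
At the lower boundary (n = 1.38 to n = 1.535) the reflected ray undergoes a half-wave phase shift.
Net: no relative phase inversion (both shifts match).
For maximum reflection here: 2 n t = m λ.
λ = 2 n t / m. The longest wavelength is m = 1: λ = 2 × 1.38 × 182 / 1.00 = 502 nm.

502 nm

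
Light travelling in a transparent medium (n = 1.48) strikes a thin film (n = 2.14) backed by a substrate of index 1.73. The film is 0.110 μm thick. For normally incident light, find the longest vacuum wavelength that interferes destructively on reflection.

471 nm

Top surface (1.48 → 2.14): reflection off a higher-index medium gives a half-wave phase shift.
Ray reflecting at the bottom interface goes from n = 2.14 toward n = 1.73: no phase shift.
The two reflections differ by half a wavelength.
So the condition for destructive reflection is 2 n t = m λ.
λ = 2 n t / m. The longest wavelength is m = 1: λ = 2 × 2.14 × 110 / 1.00 = 471 nm.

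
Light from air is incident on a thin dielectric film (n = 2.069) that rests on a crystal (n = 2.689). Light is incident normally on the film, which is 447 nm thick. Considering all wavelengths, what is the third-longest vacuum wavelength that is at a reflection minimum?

740 nm

Top surface (1.0 → 2.069): reflection off a higher-index medium gives a half-wave phase shift.
At the lower boundary (n = 2.069 to n = 2.689) the reflected ray undergoes a half-wave phase shift.
Zero or two π shifts → no net half-wave offset.
So the condition for destructive reflection is 2 n t = (m + ½) λ.
λ = 2 n t / (m + ½). The third-longest wavelength is m = 2: λ = 2 × 2.069 × 447 / 2.50 = 740 nm.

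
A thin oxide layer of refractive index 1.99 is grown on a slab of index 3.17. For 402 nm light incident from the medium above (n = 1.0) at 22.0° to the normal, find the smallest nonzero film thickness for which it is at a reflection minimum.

At the upper boundary (n = 1.0 to n = 1.99) the reflected ray undergoes a half-wave phase shift.
At the lower boundary (n = 1.99 to n = 3.17) the reflected ray undergoes a half-wave phase shift.
Zero or two π shifts → no net half-wave offset.
So the condition for destructive reflection is 2 n t cos θ_r = (m + ½) λ.
Snell's law: 1.0 sin 22.0° = 1.99 sin θ_r → sin θ_r = 0.188, cos θ_r = 0.982.
Minimum at m = 0: t = λ / (4 n cos θ_r) = 402 / (4 × 1.99 × 0.982) = 51.4 nm.

51.4 nm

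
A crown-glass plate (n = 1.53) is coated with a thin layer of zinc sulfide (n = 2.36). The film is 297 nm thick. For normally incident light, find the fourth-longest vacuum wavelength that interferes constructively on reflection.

401 nm

Top surface (1.0 → 2.36): reflection off a higher-index medium gives a half-wave phase shift.
Bottom surface (2.36 → 1.53): reflection off a lower-index medium gives no phase shift.
The two reflections differ by half a wavelength.
So the condition for constructive reflection is 2 n t = (m + ½) λ.
λ = 2 n t / (m + ½). The fourth-longest wavelength is m = 3: λ = 2 × 2.36 × 297 / 3.50 = 401 nm.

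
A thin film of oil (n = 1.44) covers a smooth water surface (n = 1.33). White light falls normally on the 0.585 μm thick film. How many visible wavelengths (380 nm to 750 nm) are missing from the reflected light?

2

Ray reflecting at the top interface goes from n = 1.0 toward n = 1.44: a half-wave phase shift.
Bottom surface (1.44 → 1.33): reflection off a lower-index medium gives no phase shift.
Exactly one π shift → a net half-wave offset.
With one net inversion, destructive interference in reflection requires 2 n t = m λ.
λ = 2 n t / m = 1685 / m nm.
m=2: 842 nm (IR); m=3: 562 nm (visible); m=4: 421 nm (visible); m=5: 337 nm (UV).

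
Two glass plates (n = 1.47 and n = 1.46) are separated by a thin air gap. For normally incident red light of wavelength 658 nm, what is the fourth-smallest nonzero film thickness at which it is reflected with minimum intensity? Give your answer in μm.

1.32 μm

At the upper boundary (n = 1.47 to n = 1.0) the reflected ray undergoes no phase shift.
Bottom surface (1.0 → 1.46): reflection off a higher-index medium gives a half-wave phase shift.
Net: one phase inversion between the two reflected rays.
For dark reflection here: 2 n t = m λ.
The fourth-smallest nonzero thickness corresponds to m = 4: t = m λ / (2 n) = 4.00 × 658 / (2 × 1.0) = 1316 nm.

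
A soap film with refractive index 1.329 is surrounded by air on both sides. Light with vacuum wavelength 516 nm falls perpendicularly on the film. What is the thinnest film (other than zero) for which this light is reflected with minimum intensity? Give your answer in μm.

Top surface (1.0 → 1.329): reflection off a higher-index medium gives a half-wave phase shift.
Ray reflecting at the bottom interface goes from n = 1.329 toward n = 1.0: no phase shift.
Exactly one π shift → a net half-wave offset.
With one net inversion, destructive interference in reflection requires 2 n t = m λ.
Minimum nonzero at m = 1: t = λ / (2 n) = 516 / (2 × 1.329) = 194 nm.

0.194 μm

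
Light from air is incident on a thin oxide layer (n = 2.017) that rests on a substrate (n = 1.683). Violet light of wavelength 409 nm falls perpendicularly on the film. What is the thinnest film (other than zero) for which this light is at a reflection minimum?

101 nm

Top surface (1.0 → 2.017): reflection off a higher-index medium gives a half-wave phase shift.
Ray reflecting at the bottom interface goes from n = 2.017 toward n = 1.683: no phase shift.
Net: one phase inversion between the two reflected rays.
So the condition for destructive reflection is 2 n t = m λ.
Minimum nonzero at m = 1: t = λ / (2 n) = 409 / (2 × 2.017) = 101 nm.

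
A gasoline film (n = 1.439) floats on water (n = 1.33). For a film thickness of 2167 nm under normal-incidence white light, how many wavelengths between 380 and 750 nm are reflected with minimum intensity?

Ray reflecting at the top interface goes from n = 1.0 toward n = 1.439: a half-wave phase shift.
At the lower boundary (n = 1.439 to n = 1.33) the reflected ray undergoes no phase shift.
Exactly one π shift → a net half-wave offset.
For minimum reflection here: 2 n t = m λ.
λ = 2 n t / m = 6237 / m nm.
m=8: 780 nm (IR); m=9: 693 nm (visible); m=10: 624 nm (visible); m=11: 567 nm (visible); m=12: 520 nm (visible); m=13: 480 nm (visible); m=14: 445 nm (visible); m=15: 416 nm (visible); m=16: 390 nm (visible); m=17: 367 nm (UV).

8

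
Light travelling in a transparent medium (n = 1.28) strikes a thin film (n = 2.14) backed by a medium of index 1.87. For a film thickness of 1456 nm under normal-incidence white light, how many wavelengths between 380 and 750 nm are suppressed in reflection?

At the upper boundary (n = 1.28 to n = 2.14) the reflected ray undergoes a half-wave phase shift.
Ray reflecting at the bottom interface goes from n = 2.14 toward n = 1.87: no phase shift.
Net: one phase inversion between the two reflected rays.
For weak reflection here: 2 n t = m λ.
λ = 2 n t / m = 6232 / m nm.
m=8: 779 nm (IR); m=9: 692 nm (visible); m=10: 623 nm (visible); m=11: 567 nm (visible); m=12: 519 nm (visible); m=13: 479 nm (visible); m=14: 445 nm (visible); m=15: 415 nm (visible); m=16: 389 nm (visible); m=17: 367 nm (UV).

8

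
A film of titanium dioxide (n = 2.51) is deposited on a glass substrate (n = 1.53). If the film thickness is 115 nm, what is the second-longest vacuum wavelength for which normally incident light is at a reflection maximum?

Ray reflecting at the top interface goes from n = 1.0 toward n = 2.51: a half-wave phase shift.
Bottom surface (2.51 → 1.53): reflection off a lower-index medium gives no phase shift.
Net: one phase inversion between the two reflected rays.
So the condition for constructive reflection is 2 n t = (m + ½) λ.
λ = 2 n t / (m + ½). The second-longest wavelength is m = 1: λ = 2 × 2.51 × 115 / 1.50 = 385 nm.

385 nm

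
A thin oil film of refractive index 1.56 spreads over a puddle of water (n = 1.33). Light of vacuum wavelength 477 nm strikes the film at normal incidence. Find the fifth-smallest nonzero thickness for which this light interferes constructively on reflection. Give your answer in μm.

0.688 μm

Ray reflecting at the top interface goes from n = 1.0 toward n = 1.56: a half-wave phase shift.
Ray reflecting at the bottom interface goes from n = 1.56 toward n = 1.33: no phase shift.
The two reflections differ by half a wavelength.
With one net inversion, constructive interference in reflection requires 2 n t = (m + ½) λ.
The fifth-smallest nonzero thickness corresponds to m = 4: t = (m + ½) λ / (2 n) = 4.50 × 477 / (2 × 1.56) = 688 nm.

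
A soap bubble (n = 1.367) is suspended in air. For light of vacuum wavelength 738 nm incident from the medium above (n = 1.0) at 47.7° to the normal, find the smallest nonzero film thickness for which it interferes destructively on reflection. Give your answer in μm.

Ray reflecting at the top interface goes from n = 1.0 toward n = 1.367: a half-wave phase shift.
At the lower boundary (n = 1.367 to n = 1.0) the reflected ray undergoes no phase shift.
The two reflections differ by half a wavelength.
So the condition for destructive reflection is 2 n t cos θ_r = m λ.
Snell's law: 1.0 sin 47.7° = 1.367 sin θ_r → sin θ_r = 0.541, cos θ_r = 0.841.
Minimum nonzero at m = 1: t = λ / (2 n cos θ_r) = 738 / (2 × 1.367 × 0.841) = 321 nm.

0.321 μm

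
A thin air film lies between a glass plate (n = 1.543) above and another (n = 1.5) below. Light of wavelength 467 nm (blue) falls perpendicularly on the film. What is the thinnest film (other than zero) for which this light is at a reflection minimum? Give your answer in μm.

0.234 μm

Top surface (1.543 → 1.0): reflection off a lower-index medium gives no phase shift.
Bottom surface (1.0 → 1.5): reflection off a higher-index medium gives a half-wave phase shift.
Exactly one π shift → a net half-wave offset.
For minimum reflection here: 2 n t = m λ.
Minimum nonzero at m = 1: t = λ / (2 n) = 467 / (2 × 1.0) = 234 nm.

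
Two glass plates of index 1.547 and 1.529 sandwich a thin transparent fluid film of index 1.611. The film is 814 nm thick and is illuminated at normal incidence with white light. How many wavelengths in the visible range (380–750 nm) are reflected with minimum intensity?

3

At the upper boundary (n = 1.547 to n = 1.611) the reflected ray undergoes a half-wave phase shift.
Ray reflecting at the bottom interface goes from n = 1.611 toward n = 1.529: no phase shift.
Exactly one π shift → a net half-wave offset.
With one net inversion, destructive interference in reflection requires 2 n t = m λ.
λ = 2 n t / m = 2623 / m nm.
m=3: 874 nm (IR); m=4: 656 nm (visible); m=5: 525 nm (visible); m=6: 437 nm (visible); m=7: 375 nm (UV).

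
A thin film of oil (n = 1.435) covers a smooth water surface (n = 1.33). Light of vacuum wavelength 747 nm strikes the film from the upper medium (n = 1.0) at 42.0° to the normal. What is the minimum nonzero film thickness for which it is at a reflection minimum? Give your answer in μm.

0.294 μm

Top surface (1.0 → 1.435): reflection off a higher-index medium gives a half-wave phase shift.
Bottom surface (1.435 → 1.33): reflection off a lower-index medium gives no phase shift.
The two reflections differ by half a wavelength.
For dark reflection here: 2 n t cos θ_r = m λ.
Snell's law: 1.0 sin 42.0° = 1.435 sin θ_r → sin θ_r = 0.466, cos θ_r = 0.885.
Minimum nonzero at m = 1: t = λ / (2 n cos θ_r) = 747 / (2 × 1.435 × 0.885) = 294 nm.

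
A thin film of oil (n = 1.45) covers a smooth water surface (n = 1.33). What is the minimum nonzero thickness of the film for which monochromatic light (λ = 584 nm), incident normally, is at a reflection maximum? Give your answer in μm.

At the upper boundary (n = 1.0 to n = 1.45) the reflected ray undergoes a half-wave phase shift.
At the lower boundary (n = 1.45 to n = 1.33) the reflected ray undergoes no phase shift.
Exactly one π shift → a net half-wave offset.
For strong reflection here: 2 n t = (m + ½) λ.
Minimum at m = 0: t = λ / (4 n) = 584 / (4 × 1.45) = 101 nm.

0.101 μm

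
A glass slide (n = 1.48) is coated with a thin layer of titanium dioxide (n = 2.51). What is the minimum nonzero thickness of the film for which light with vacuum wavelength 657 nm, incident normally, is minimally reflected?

131 nm

At the upper boundary (n = 1.0 to n = 2.51) the reflected ray undergoes a half-wave phase shift.
Bottom surface (2.51 → 1.48): reflection off a lower-index medium gives no phase shift.
Exactly one π shift → a net half-wave offset.
So the condition for destructive reflection is 2 n t = m λ.
Minimum nonzero at m = 1: t = λ / (2 n) = 657 / (2 × 2.51) = 131 nm.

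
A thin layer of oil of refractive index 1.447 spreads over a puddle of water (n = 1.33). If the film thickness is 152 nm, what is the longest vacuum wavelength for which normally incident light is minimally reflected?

440 nm

Ray reflecting at the top interface goes from n = 1.0 toward n = 1.447: a half-wave phase shift.
Bottom surface (1.447 → 1.33): reflection off a lower-index medium gives no phase shift.
Net: one phase inversion between the two reflected rays.
So the condition for destructive reflection is 2 n t = m λ.
λ = 2 n t / m. The longest wavelength is m = 1: λ = 2 × 1.447 × 152 / 1.00 = 440 nm.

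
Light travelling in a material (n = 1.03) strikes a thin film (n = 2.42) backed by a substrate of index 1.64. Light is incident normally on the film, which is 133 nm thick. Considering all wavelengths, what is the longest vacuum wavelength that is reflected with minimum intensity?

Ray reflecting at the top interface goes from n = 1.03 toward n = 2.42: a half-wave phase shift.
Bottom surface (2.42 → 1.64): reflection off a lower-index medium gives no phase shift.
The two reflections differ by half a wavelength.
So the condition for destructive reflection is 2 n t = m λ.
λ = 2 n t / m. The longest wavelength is m = 1: λ = 2 × 2.42 × 133 / 1.00 = 644 nm.

644 nm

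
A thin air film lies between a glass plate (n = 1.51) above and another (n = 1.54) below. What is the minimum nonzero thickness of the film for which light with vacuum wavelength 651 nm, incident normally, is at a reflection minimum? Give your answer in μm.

0.326 μm

At the upper boundary (n = 1.51 to n = 1.0) the reflected ray undergoes no phase shift.
Ray reflecting at the bottom interface goes from n = 1.0 toward n = 1.54: a half-wave phase shift.
The two reflections differ by half a wavelength.
With one net inversion, destructive interference in reflection requires 2 n t = m λ.
Minimum nonzero at m = 1: t = λ / (2 n) = 651 / (2 × 1.0) = 326 nm.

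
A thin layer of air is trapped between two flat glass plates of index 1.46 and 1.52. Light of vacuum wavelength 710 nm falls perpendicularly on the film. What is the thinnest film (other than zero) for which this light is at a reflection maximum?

Ray reflecting at the top interface goes from n = 1.46 toward n = 1.0: no phase shift.
Bottom surface (1.0 → 1.52): reflection off a higher-index medium gives a half-wave phase shift.
The two reflections differ by half a wavelength.
For bright reflection here: 2 n t = (m + ½) λ.
Minimum at m = 0: t = λ / (4 n) = 710 / (4 × 1.0) = 178 nm.

178 nm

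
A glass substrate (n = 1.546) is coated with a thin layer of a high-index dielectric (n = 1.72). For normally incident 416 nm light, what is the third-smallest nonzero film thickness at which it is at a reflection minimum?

At the upper boundary (n = 1.0 to n = 1.72) the reflected ray undergoes a half-wave phase shift.
Bottom surface (1.72 → 1.546): reflection off a lower-index medium gives no phase shift.
Exactly one π shift → a net half-wave offset.
With one net inversion, destructive interference in reflection requires 2 n t = m λ.
The third-smallest nonzero thickness corresponds to m = 3: t = m λ / (2 n) = 3.00 × 416 / (2 × 1.72) = 363 nm.

363 nm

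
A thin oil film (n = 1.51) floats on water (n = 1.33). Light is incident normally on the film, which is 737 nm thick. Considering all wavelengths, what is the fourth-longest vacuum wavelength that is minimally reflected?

Top surface (1.0 → 1.51): reflection off a higher-index medium gives a half-wave phase shift.
Ray reflecting at the bottom interface goes from n = 1.51 toward n = 1.33: no phase shift.
The two reflections differ by half a wavelength.
For dark reflection here: 2 n t = m λ.
λ = 2 n t / m. The fourth-longest wavelength is m = 4: λ = 2 × 1.51 × 737 / 4.00 = 556 nm.

556 nm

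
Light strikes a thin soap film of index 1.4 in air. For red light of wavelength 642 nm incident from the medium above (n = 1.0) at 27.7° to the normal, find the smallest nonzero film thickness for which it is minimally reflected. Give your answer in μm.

0.243 μm

Ray reflecting at the top interface goes from n = 1.0 toward n = 1.4: a half-wave phase shift.
Ray reflecting at the bottom interface goes from n = 1.4 toward n = 1.0: no phase shift.
The two reflections differ by half a wavelength.
With one net inversion, destructive interference in reflection requires 2 n t cos θ_r = m λ.
Snell's law: 1.0 sin 27.7° = 1.4 sin θ_r → sin θ_r = 0.332, cos θ_r = 0.943.
Minimum nonzero at m = 1: t = λ / (2 n cos θ_r) = 642 / (2 × 1.4 × 0.943) = 243 nm.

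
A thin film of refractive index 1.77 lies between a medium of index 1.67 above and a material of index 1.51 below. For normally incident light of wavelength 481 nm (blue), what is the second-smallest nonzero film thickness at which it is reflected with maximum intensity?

204 nm

Top surface (1.67 → 1.77): reflection off a higher-index medium gives a half-wave phase shift.
At the lower boundary (n = 1.77 to n = 1.51) the reflected ray undergoes no phase shift.
The two reflections differ by half a wavelength.
So the condition for constructive reflection is 2 n t = (m + ½) λ.
The second-smallest nonzero thickness corresponds to m = 1: t = (m + ½) λ / (2 n) = 1.50 × 481 / (2 × 1.77) = 204 nm.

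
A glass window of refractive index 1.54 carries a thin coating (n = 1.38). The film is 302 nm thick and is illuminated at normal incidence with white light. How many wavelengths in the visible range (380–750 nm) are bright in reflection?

At the upper boundary (n = 1.0 to n = 1.38) the reflected ray undergoes a half-wave phase shift.
Bottom surface (1.38 → 1.54): reflection off a higher-index medium gives a half-wave phase shift.
Net: no relative phase inversion (both shifts match).
With no net inversion, constructive interference in reflection requires 2 n t = m λ.
λ = 2 n t / m = 834 / m nm.
m=1: 834 nm (IR); m=2: 417 nm (visible); m=3: 278 nm (UV).

1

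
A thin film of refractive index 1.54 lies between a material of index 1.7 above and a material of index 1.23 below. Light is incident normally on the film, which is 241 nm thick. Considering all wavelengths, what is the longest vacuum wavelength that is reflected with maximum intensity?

742 nm

Ray reflecting at the top interface goes from n = 1.7 toward n = 1.54: no phase shift.
At the lower boundary (n = 1.54 to n = 1.23) the reflected ray undergoes no phase shift.
The two reflections carry the same phase change, so no net offset.
With no net inversion, constructive interference in reflection requires 2 n t = m λ.
λ = 2 n t / m. The longest wavelength is m = 1: λ = 2 × 1.54 × 241 / 1.00 = 742 nm.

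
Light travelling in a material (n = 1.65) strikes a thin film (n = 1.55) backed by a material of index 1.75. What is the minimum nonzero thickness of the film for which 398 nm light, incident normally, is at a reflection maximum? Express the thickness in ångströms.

642 Å

Ray reflecting at the top interface goes from n = 1.65 toward n = 1.55: no phase shift.
Ray reflecting at the bottom interface goes from n = 1.55 toward n = 1.75: a half-wave phase shift.
Exactly one π shift → a net half-wave offset.
With one net inversion, constructive interference in reflection requires 2 n t = (m + ½) λ.
Minimum at m = 0: t = λ / (4 n) = 398 / (4 × 1.55) = 64.2 nm.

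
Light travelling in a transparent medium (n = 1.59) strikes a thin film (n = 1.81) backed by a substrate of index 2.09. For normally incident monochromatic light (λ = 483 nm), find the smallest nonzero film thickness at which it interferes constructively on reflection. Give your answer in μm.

Top surface (1.59 → 1.81): reflection off a higher-index medium gives a half-wave phase shift.
Ray reflecting at the bottom interface goes from n = 1.81 toward n = 2.09: a half-wave phase shift.
Zero or two π shifts → no net half-wave offset.
So the condition for constructive reflection is 2 n t = m λ.
Minimum nonzero at m = 1: t = λ / (2 n) = 483 / (2 × 1.81) = 133 nm.

0.133 μm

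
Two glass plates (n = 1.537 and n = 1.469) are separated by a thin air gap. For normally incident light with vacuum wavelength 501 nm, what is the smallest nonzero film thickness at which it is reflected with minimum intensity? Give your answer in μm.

0.251 μm

Ray reflecting at the top interface goes from n = 1.537 toward n = 1.0: no phase shift.
Ray reflecting at the bottom interface goes from n = 1.0 toward n = 1.469: a half-wave phase shift.
Net: one phase inversion between the two reflected rays.
So the condition for destructive reflection is 2 n t = m λ.
The smallest nonzero thickness corresponds to m = 1: t = m λ / (2 n) = 1.00 × 501 / (2 × 1.0) = 251 nm.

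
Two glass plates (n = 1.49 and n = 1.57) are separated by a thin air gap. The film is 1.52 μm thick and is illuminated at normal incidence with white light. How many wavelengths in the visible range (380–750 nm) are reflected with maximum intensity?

4

At the upper boundary (n = 1.49 to n = 1.0) the reflected ray undergoes no phase shift.
At the lower boundary (n = 1.0 to n = 1.57) the reflected ray undergoes a half-wave phase shift.
The two reflections differ by half a wavelength.
For bright reflection here: 2 n t = (m + ½) λ.
λ = 2 n t / (m + ½) = 3040 / (m + ½) nm.
m=3: 869 nm (IR); m=4: 676 nm (visible); m=5: 553 nm (visible); m=6: 468 nm (visible); m=7: 405 nm (visible); m=8: 358 nm (UV).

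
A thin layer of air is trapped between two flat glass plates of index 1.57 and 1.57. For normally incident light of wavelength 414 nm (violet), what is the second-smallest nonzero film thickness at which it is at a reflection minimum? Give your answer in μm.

Top surface (1.57 → 1.0): reflection off a lower-index medium gives no phase shift.
Bottom surface (1.0 → 1.57): reflection off a higher-index medium gives a half-wave phase shift.
The two reflections differ by half a wavelength.
So the condition for destructive reflection is 2 n t = m λ.
The second-smallest nonzero thickness corresponds to m = 2: t = m λ / (2 n) = 2.00 × 414 / (2 × 1.0) = 414 nm.

0.414 μm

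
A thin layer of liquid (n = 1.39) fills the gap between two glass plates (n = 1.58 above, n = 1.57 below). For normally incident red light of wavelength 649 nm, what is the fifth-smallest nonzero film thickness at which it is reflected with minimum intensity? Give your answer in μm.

At the upper boundary (n = 1.58 to n = 1.39) the reflected ray undergoes no phase shift.
At the lower boundary (n = 1.39 to n = 1.57) the reflected ray undergoes a half-wave phase shift.
The two reflections differ by half a wavelength.
With one net inversion, destructive interference in reflection requires 2 n t = m λ.
The fifth-smallest nonzero thickness corresponds to m = 5: t = m λ / (2 n) = 5.00 × 649 / (2 × 1.39) = 1167 nm.

1.17 μm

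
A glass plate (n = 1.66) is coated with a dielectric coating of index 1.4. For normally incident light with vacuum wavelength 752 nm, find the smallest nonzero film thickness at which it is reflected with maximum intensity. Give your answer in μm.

0.269 μm

Ray reflecting at the top interface goes from n = 1.0 toward n = 1.4: a half-wave phase shift.
At the lower boundary (n = 1.4 to n = 1.66) the reflected ray undergoes a half-wave phase shift.
Zero or two π shifts → no net half-wave offset.
With no net inversion, constructive interference in reflection requires 2 n t = m λ.
Minimum nonzero at m = 1: t = λ / (2 n) = 752 / (2 × 1.4) = 269 nm.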